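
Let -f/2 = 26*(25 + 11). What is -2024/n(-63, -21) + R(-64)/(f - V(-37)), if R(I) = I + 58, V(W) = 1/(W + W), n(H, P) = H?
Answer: 280406620/8727201 ≈ 32.130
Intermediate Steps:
V(W) = 1/(2*W)
f = -1872 (f = -52*(25 + 11) = -52*36 = -2*936 = -1872)
R(I) = 58 + I
-2024/n(-63, -21) + R(-64)/(f - V(-37)) = -2024/(-63) + (58 - 64)/(-1872 - 1/(2*(-37))) = -2024*(-1/63) - 6/(-1872 - (-1)/(2*37)) = 2024/63 - 6/(-1872 - 1*(-1/74)) = 2024/63 - 6/(-1872 + 1/74) = 2024/63 - 6/(-138527/74) = 2024/63 - 6*(-74/138527) = 2024/63 + 444/138527 = 280406620/8727201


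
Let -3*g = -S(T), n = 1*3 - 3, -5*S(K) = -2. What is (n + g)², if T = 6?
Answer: 4/225 ≈ 0.017778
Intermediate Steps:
S(K) = ⅖ (S(K) = -⅕*(-2) = ⅖)
n = 0 (n = 3 - 3 = 0)
g = 2/15 (g = -(-1)*2/(3*5) = -⅓*(-⅖) = 2/15 ≈ 0.13333)
(n + g)² = (0 + 2/15)² = (2/15)² = 4/225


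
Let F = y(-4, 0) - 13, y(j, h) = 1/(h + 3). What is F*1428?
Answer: -18088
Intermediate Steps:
y(j, h) = 1/(3 + h)
F = -38/3 (F = 1/(3 + 0) - 13 = 1/3 - 13 = ⅓ - 13 = -38/3 ≈ -12.667)
F*1428 = -38/3*1428 = -18088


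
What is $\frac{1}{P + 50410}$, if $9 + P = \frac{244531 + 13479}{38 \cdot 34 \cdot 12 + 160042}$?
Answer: $\frac{87773}{4423975978} \approx 1.984 \cdot 10^{-5}$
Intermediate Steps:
$P = - \frac{660952}{87773}$ ($P = -9 + \frac{244531 + 13479}{38 \cdot 34 \cdot 12 + 160042} = -9 + \frac{258010}{1292 \cdot 12 + 160042} = -9 + \frac{258010}{15504 + 160042} = -9 + \frac{258010}{175546} = -9 + 258010 \cdot \frac{1}{175546} = -9 + \frac{129005}{87773} = - \frac{660952}{87773} \approx -7.5302$)
$\frac{1}{P + 50410} = \frac{1}{- \frac{660952}{87773} + 50410} = \frac{1}{\frac{4423975978}{87773}} = \frac{87773}{4423975978}$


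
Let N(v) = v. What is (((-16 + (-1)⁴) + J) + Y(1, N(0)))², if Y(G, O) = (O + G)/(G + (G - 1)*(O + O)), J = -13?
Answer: 729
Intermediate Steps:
Y(G, O) = (G + O)/(G + 2*O*(-1 + G)) (Y(G, O) = (G + O)/(G + (-1 + G)*(2*O)) = (G + O)/(G + 2*O*(-1 + G)))
(((-16 + (-1)⁴) + J) + Y(1, N(0)))² = (((-16 + (-1)⁴) - 13) + (1 + 0)/(1 - 2*0 + 2*1*0))² = (((-16 + 1) - 13) + 1/(1 + 0 + 0))² = ((-15 - 13) + 1/1)² = (-28 + 1*1)² = (-28 + 1)² = (-27)² = 729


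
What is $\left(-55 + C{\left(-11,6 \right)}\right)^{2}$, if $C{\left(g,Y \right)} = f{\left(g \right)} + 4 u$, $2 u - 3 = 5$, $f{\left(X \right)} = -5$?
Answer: $1936$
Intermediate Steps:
$u = 4$ ($u = \frac{3}{2} + \frac{1}{2} \cdot 5 = \frac{3}{2} + \frac{5}{2} = 4$)
$C{\left(g,Y \right)} = 11$ ($C{\left(g,Y \right)} = -5 + 4 \cdot 4 = -5 + 16 = 11$)
$\left(-55 + C{\left(-11,6 \right)}\right)^{2} = \left(-55 + 11\right)^{2} = \left(-44\right)^{2} = 1936$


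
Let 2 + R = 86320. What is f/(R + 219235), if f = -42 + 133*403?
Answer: 53557/305553 ≈ 0.17528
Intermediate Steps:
R = 86318 (R = -2 + 86320 = 86318)
f = 53557 (f = -42 + 53599 = 53557)
f/(R + 219235) = 53557/(86318 + 219235) = 53557/305553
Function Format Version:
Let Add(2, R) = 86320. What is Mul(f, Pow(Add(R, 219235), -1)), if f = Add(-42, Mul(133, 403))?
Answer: Rational(53557, 305553) ≈ 0.17528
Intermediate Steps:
R = 86318 (R = Add(-2, 86320) = 86318)
f = 53557 (f = Add(-42, 53599) = 53557)
Mul(f, Pow(Add(R, 219235), -1)) = Mul(53557, Pow(Add(86318, 219235), -1)) = Mul(53557, Pow(305553, -1)) = Mul(53557, Rational(1, 305553)) = Rational(53557, 305553)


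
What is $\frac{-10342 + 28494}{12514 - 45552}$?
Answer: $- \frac{9076}{16519} \approx -0.54943$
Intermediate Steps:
$\frac{-10342 + 28494}{12514 - 45552} = \frac{18152}{-33038} = 18152 \left(- \frac{1}{33038}\right) = - \frac{9076}{16519}$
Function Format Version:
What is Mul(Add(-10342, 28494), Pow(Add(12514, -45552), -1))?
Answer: Rational(-9076, 16519) ≈ -0.54943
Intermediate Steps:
Mul(Add(-10342, 28494), Pow(Add(12514, -45552), -1)) = Mul(18152, Pow(-33038, -1)) = Mul(18152, Rational(-1, 33038)) = Rational(-9076, 16519)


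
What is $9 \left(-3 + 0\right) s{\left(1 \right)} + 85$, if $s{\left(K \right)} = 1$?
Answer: $58$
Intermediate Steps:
$9 \left(-3 + 0\right) s{\left(1 \right)} + 85 = 9 \left(-3 + 0\right) 1 + 85 = 9 \left(\left(-3\right) 1\right) + 85 = 9 \left(-3\right) + 85 = -27 + 85 = 58$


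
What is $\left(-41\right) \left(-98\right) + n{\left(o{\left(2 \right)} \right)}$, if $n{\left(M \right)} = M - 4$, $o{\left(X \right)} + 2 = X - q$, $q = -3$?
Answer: $4017$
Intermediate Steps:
$o{\left(X \right)} = 1 + X$ ($o{\left(X \right)} = -2 + \left(X - -3\right) = -2 + \left(X + 3\right) = -2 + \left(3 + X\right) = 1 + X$)
$n{\left(M \right)} = -4 + M$
$\left(-41\right) \left(-98\right) + n{\left(o{\left(2 \right)} \right)} = \left(-41\right) \left(-98\right) + \left(-4 + \left(1 + 2\right)\right) = 4018 + \left(-4 + 3\right) = 4018 - 1 = 4017$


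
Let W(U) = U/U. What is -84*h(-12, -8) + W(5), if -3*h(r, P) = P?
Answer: -223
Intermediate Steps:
W(U) = 1
h(r, P) = -P/3
-84*h(-12, -8) + W(5) = -(-28)*(-8) + 1 = -84*8/3 + 1 = -224 + 1 = -223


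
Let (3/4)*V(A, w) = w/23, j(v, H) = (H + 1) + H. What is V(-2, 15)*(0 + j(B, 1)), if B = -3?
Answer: 60/23 ≈ 2.6087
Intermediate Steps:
j(v, H) = 1 + 2*H (j(v, H) = (1 + H) + H = 1 + 2*H)
V(A, w) = 4*w/69 (V(A, w) = 4*(w/23)/3 = 4*w/69)
V(-2, 15)*(0 + j(B, 1)) = ((4/69)*15)*(0 + (1 + 2*1)) = 20*(0 + (1 + 2))/23 = 20*(0 + 3)/23 = (20/23)*3 = 60/23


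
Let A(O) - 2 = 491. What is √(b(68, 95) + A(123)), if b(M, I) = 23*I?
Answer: √2678 ≈ 51.749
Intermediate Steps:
A(O) = 493 (A(O) = 2 + 491 = 493)
√(b(68, 95) + A(123)) = √(23*95 + 493) = √(2185 + 493) = √2678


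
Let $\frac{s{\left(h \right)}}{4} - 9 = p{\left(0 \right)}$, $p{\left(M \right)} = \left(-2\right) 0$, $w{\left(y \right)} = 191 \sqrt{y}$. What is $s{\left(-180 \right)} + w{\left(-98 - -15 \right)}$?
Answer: $36 + 191 i \sqrt{83} \approx 36.0 + 1740.1 i$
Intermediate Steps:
$p{\left(M \right)} = 0$
$s{\left(h \right)} = 36$ ($s{\left(h \right)} = 36 + 4 \cdot 0 = 36 + 0 = 36$)
$s{\left(-180 \right)} + w{\left(-98 - -15 \right)} = 36 + 191 \sqrt{-98 - -15} = 36 + 191 \sqrt{-98 + 15} = 36 + 191 \sqrt{-83} = 36 + 191 i \sqrt{83}$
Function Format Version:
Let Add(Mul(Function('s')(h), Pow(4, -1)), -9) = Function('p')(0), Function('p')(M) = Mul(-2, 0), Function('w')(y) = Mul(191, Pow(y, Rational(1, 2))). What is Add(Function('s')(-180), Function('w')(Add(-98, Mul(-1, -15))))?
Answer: Add(36, Mul(191, I, Pow(83, Rational(1, 2)))) ≈ Add(36.000, Mul(1740.1, I))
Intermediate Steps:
Function('p')(M) = 0
Function('s')(h) = 36 (Function('s')(h) = Add(36, Mul(4, 0)) = Add(36, 0) = 36)
Add(Function('s')(-180), Function('w')(Add(-98, Mul(-1, -15)))) = Add(36, Mul(191, Pow(Add(-98, Mul(-1, -15)), Rational(1, 2)))) = Add(36, Mul(191, Pow(Add(-98, 15), Rational(1, 2)))) = Add(36, Mul(191, Pow(-83, Rational(1, 2)))) = Add(36, Mul(191, Mul(I, Pow(83, Rational(1, 2))))) = Add(36, Mul(191, I, Pow(83, Rational(1, 2))))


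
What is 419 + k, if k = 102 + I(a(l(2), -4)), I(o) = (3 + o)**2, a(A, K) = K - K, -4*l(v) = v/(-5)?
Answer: 530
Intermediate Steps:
l(v) = v/20 (l(v) = -v/(4*(-5)) = -v*(-1)/(4*5) = -(-1)*v/20 = v/20)
a(A, K) = 0
k = 111 (k = 102 + (3 + 0)**2 = 102 + 3**2 = 102 + 9 = 111)
419 + k = 419 + 111 = 530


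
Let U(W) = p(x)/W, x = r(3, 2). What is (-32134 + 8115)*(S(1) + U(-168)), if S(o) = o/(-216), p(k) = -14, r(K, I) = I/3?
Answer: -408323/216 ≈ -1890.4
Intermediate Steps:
r(K, I) = I/3 (r(K, I) = I*(⅓) = I/3)
x = ⅔ (x = (⅓)*2 = ⅔ ≈ 0.66667)
U(W) = -14/W
S(o) = -o/216 (S(o) = o*(-1/216) = -o/216)
(-32134 + 8115)*(S(1) + U(-168)) = (-32134 + 8115)*(-1/216*1 - 14/(-168)) = -24019*(-1/216 - 14*(-1/168)) = -24019*(-1/216 + 1/12) = -24019*17/216 = -408323/216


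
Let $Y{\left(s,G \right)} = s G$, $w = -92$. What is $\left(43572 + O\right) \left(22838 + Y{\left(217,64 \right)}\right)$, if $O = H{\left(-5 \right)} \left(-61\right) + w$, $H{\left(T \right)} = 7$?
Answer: $1581164478$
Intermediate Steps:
$O = -519$ ($O = 7 \left(-61\right) - 92 = -427 - 92 = -519$)
$Y{\left(s,G \right)} = G s$
$\left(43572 + O\right) \left(22838 + Y{\left(217,64 \right)}\right) = \left(43572 - 519\right) \left(22838 + 64 \cdot 217\right) = 43053 \left(22838 + 13888\right) = 43053 \cdot 36726 = 1581164478$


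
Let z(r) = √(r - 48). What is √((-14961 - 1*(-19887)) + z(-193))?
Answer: √(4926 + I*√241) ≈ 70.186 + 0.111*I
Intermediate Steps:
z(r) = √(-48 + r)
√((-14961 - 1*(-19887)) + z(-193)) = √((-14961 - 1*(-19887)) + √(-48 - 193)) = √((-14961 + 19887) + √(-241)) = √(4926 + I*√241)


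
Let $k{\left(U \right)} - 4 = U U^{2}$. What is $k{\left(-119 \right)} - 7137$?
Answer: $-1692292$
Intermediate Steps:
$k{\left(U \right)} = 4 + U^{3}$ ($k{\left(U \right)} = 4 + U U^{2} = 4 + U^{3}$)
$k{\left(-119 \right)} - 7137 = \left(4 + \left(-119\right)^{3}\right) - 7137 = \left(4 - 1685159\right) - 7137 = -1685155 - 7137 = -1692292$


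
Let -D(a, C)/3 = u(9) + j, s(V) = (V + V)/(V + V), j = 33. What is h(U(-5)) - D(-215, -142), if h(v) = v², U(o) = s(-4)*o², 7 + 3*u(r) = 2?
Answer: 719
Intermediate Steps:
u(r) = -5/3 (u(r) = -7/3 + (⅓)*2 = -7/3 + ⅔ = -5/3)
s(V) = 1 (s(V) = (2*V)/((2*V)) = (2*V)*(1/(2*V)) = 1)
D(a, C) = -94 (D(a, C) = -3*(-5/3 + 33) = -3*94/3 = -94)
U(o) = o² (U(o) = 1*o² = o²)
h(U(-5)) - D(-215, -142) = ((-5)²)² - 1*(-94) = 25² + 94 = 625 + 94 = 719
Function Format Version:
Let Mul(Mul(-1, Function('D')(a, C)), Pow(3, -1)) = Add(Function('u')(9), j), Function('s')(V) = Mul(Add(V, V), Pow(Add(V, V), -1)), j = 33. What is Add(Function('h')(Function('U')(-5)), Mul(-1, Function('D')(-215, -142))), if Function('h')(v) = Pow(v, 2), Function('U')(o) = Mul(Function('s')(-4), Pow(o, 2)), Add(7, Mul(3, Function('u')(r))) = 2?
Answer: 719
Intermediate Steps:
Function('u')(r) = Rational(-5, 3) (Function('u')(r) = Add(Rational(-7, 3), Mul(Rational(1, 3), 2)) = Add(Rational(-7, 3), Rational(2, 3)) = Rational(-5, 3))
Function('s')(V) = 1 (Function('s')(V) = Mul(Mul(2, V), Pow(Mul(2, V), -1)) = Mul(Mul(2, V), Mul(Rational(1, 2), Pow(V, -1))) = 1)
Function('D')(a, C) = -94 (Function('D')(a, C) = Mul(-3, Add(Rational(-5, 3), 33)) = Mul(-3, Rational(94, 3)) = -94)
Function('U')(o) = Pow(o, 2) (Function('U')(o) = Mul(1, Pow(o, 2)) = Pow(o, 2))
Add(Function('h')(Function('U')(-5)), Mul(-1, Function('D')(-215, -142))) = Add(Pow(Pow(-5, 2), 2), Mul(-1, -94)) = Add(Pow(25, 2), 94) = Add(625, 94) = 719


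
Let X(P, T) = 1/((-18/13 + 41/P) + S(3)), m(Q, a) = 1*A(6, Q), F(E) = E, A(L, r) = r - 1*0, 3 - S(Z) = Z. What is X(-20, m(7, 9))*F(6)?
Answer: -1560/893 ≈ -1.7469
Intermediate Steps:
S(Z) = 3 - Z
A(L, r) = r (A(L, r) = r + 0 = r)
m(Q, a) = Q (m(Q, a) = 1*Q = Q)
X(P, T) = 1/(-18/13 + 41/P) (X(P, T) = 1/((-18/13 + 41/P) + (3 - 1*3)) = 1/((-18*1/13 + 41/P) + (3 - 3)) = 1/((-18/13 + 41/P) + 0) = 1/(-18/13 + 41/P))
X(-20, m(7, 9))*F(6) = -13*(-20)/(-533 + 18*(-20))*6 = -13*(-20)/(-533 - 360)*6 = -13*(-20)/(-893)*6 = -13*(-20)*(-1/893)*6 = -260/893*6 = -1560/893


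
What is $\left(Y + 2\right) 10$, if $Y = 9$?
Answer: $110$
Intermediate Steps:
$\left(Y + 2\right) 10 = \left(9 + 2\right) 10 = 11 \cdot 10 = 110$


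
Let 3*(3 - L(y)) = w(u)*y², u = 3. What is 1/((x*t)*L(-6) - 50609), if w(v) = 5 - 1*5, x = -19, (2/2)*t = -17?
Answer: -1/49640 ≈ -2.0145e-5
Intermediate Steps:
t = -17
w(v) = 0 (w(v) = 5 - 5 = 0)
L(y) = 3 (L(y) = 3 - 0*y² = 3 - ⅓*0 = 3 + 0 = 3)
1/((x*t)*L(-6) - 50609) = 1/(-19*(-17)*3 - 50609) = 1/(323*3 - 50609) = 1/(969 - 50609) = 1/(-49640) = -1/49640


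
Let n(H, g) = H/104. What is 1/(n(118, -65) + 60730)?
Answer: 52/3158019 ≈ 1.6466e-5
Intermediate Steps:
n(H, g) = H/104 (n(H, g) = H*(1/104) = H/104)
1/(n(118, -65) + 60730) = 1/((1/104)*118 + 60730) = 1/(59/52 + 60730) = 1/(3158019/52) = 52/3158019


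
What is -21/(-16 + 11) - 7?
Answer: -14/5 ≈ -2.8000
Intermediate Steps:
-21/(-16 + 11) - 7 = -21/(-5) - 7 = -1/5*(-21) - 7 = 21/5 - 7 = -14/5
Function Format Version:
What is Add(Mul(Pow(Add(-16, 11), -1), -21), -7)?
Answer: Rational(-14, 5) ≈ -2.8000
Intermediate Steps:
Add(Mul(Pow(Add(-16, 11), -1), -21), -7) = Add(Mul(Pow(-5, -1), -21), -7) = Add(Mul(Rational(-1, 5), -21), -7) = Add(Rational(21, 5), -7) = Rational(-14, 5)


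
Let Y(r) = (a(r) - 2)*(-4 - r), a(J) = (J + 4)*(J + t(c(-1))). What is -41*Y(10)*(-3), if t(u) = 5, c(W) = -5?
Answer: -358176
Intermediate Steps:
a(J) = (4 + J)*(5 + J) (a(J) = (J + 4)*(J + 5) = (4 + J)*(5 + J))
Y(r) = (-4 - r)*(18 + r² + 9*r) (Y(r) = ((20 + r² + 9*r) - 2)*(-4 - r) = (18 + r² + 9*r)*(-4 - r) = (-4 - r)*(18 + r² + 9*r))
-41*Y(10)*(-3) = -41*(-72 - 1*10³ - 54*10 - 13*10²)*(-3) = -41*(-72 - 1*1000 - 540 - 13*100)*(-3) = -41*(-72 - 1000 - 540 - 1300)*(-3) = -41*(-2912)*(-3) = 119392*(-3) = -358176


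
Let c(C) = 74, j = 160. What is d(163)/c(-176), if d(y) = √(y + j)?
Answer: √323/74 ≈ 0.24287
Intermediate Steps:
d(y) = √(160 + y) (d(y) = √(y + 160) = √(160 + y))
d(163)/c(-176) = √(160 + 163)/74 = √323*(1/74) = √323/74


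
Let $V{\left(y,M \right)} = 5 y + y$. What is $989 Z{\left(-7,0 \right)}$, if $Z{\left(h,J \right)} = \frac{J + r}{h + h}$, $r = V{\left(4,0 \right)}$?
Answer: $- \frac{11868}{7} \approx -1695.4$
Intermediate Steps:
$V{\left(y,M \right)} = 6 y$
$r = 24$ ($r = 6 \cdot 4 = 24$)
$Z{\left(h,J \right)} = \frac{24 + J}{2 h}$ ($Z{\left(h,J \right)} = \frac{J + 24}{h + h} = \frac{24 + J}{2 h}$)
$989 Z{\left(-7,0 \right)} = 989 \frac{24 + 0}{2 \left(-7\right)} = 989 \cdot \frac{1}{2} \left(- \frac{1}{7}\right) 24 = 989 \left(- \frac{12}{7}\right) = - \frac{11868}{7}$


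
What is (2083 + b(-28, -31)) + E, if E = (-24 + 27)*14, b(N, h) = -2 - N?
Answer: 2151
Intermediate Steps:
E = 42 (E = 3*14 = 42)
(2083 + b(-28, -31)) + E = (2083 + (-2 - 1*(-28))) + 42 = (2083 + (-2 + 28)) + 42 = (2083 + 26) + 42 = 2109 + 42 = 2151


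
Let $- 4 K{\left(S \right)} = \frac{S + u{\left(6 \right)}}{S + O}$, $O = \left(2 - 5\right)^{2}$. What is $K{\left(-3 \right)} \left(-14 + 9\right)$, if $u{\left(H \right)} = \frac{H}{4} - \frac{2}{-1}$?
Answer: $\frac{5}{48} \approx 0.10417$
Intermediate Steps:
$u{\left(H \right)} = 2 + \frac{H}{4}$ ($u{\left(H \right)} = H \frac{1}{4} - -2 = \frac{H}{4} + 2 = 2 + \frac{H}{4}$)
$O = 9$ ($O = \left(-3\right)^{2} = 9$)
$K{\left(S \right)} = - \frac{\frac{7}{2} + S}{4 \left(9 + S\right)}$ ($K{\left(S \right)} = - \frac{\left(S + \left(2 + \frac{1}{4} \cdot 6\right)\right) \frac{1}{S + 9}}{4} = - \frac{\left(S + \left(2 + \frac{3}{2}\right)\right) \frac{1}{9 + S}}{4} = - \frac{\left(S + \frac{7}{2}\right) \frac{1}{9 + S}}{4} = - \frac{\left(\frac{7}{2} + S\right) \frac{1}{9 + S}}{4} = - \frac{\frac{1}{9 + S} \left(\frac{7}{2} + S\right)}{4} = - \frac{\frac{7}{2} + S}{4 \left(9 + S\right)}$)
$K{\left(-3 \right)} \left(-14 + 9\right) = \frac{-7 - -6}{8 \left(9 - 3\right)} \left(-14 + 9\right) = \frac{-7 + 6}{8 \cdot 6} \left(-5\right) = \frac{1}{8} \cdot \frac{1}{6} \left(-1\right) \left(-5\right) = \left(- \frac{1}{48}\right) \left(-5\right) = \frac{5}{48}$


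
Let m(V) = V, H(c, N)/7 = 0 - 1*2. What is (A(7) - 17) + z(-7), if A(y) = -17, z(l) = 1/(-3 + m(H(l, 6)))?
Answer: -579/17 ≈ -34.059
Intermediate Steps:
H(c, N) = -14 (H(c, N) = 7*(0 - 1*2) = 7*(0 - 2) = 7*(-2) = -14)
z(l) = -1/17 (z(l) = 1/(-3 - 14) = 1/(-17) = -1/17)
(A(7) - 17) + z(-7) = (-17 - 17) - 1/17 = -34 - 1/17 = -579/17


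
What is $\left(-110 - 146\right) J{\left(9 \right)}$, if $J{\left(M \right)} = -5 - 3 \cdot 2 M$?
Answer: $15104$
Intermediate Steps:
$J{\left(M \right)} = -5 - 6 M$
$\left(-110 - 146\right) J{\left(9 \right)} = \left(-110 - 146\right) \left(-5 - 54\right) = - 256 \left(-5 - 54\right) = \left(-256\right) \left(-59\right) = 15104$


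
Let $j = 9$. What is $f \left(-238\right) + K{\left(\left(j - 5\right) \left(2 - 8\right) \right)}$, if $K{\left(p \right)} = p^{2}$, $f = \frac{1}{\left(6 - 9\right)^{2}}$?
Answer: $\frac{4946}{9} \approx 549.56$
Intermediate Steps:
$f = \frac{1}{9}$ ($f = \frac{1}{\left(-3\right)^{2}} = \frac{1}{9} \approx 0.11111$)
$f \left(-238\right) + K{\left(\left(j - 5\right) \left(2 - 8\right) \right)} = \frac{1}{9} \left(-238\right) + \left(\left(9 - 5\right) \left(2 - 8\right)\right)^{2} = - \frac{238}{9} + \left(4 \left(-6\right)\right)^{2} = - \frac{238}{9} + \left(-24\right)^{2} = - \frac{238}{9} + 576 = \frac{4946}{9}$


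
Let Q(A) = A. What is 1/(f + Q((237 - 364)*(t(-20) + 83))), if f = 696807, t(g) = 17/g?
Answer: 20/13727479 ≈ 1.4569e-6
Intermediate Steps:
1/(f + Q((237 - 364)*(t(-20) + 83))) = 1/(696807 + (237 - 364)*(17/(-20) + 83)) = 1/(696807 - 127*(17*(-1/20) + 83)) = 1/(696807 - 127*(-17/20 + 83)) = 1/(696807 - 127*1643/20) = 1/(696807 - 208661/20) = 1/(13727479/20) = 20/13727479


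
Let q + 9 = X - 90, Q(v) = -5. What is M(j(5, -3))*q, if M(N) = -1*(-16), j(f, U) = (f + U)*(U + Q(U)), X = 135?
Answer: 576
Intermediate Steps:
j(f, U) = (-5 + U)*(U + f) (j(f, U) = (f + U)*(U - 5) = (U + f)*(-5 + U) = (-5 + U)*(U + f))
M(N) = 16
q = 36 (q = -9 + (135 - 90) = -9 + 45 = 36)
M(j(5, -3))*q = 16*36 = 576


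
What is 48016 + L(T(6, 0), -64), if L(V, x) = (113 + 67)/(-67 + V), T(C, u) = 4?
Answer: 336092/7 ≈ 48013.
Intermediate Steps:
L(V, x) = 180/(-67 + V)
48016 + L(T(6, 0), -64) = 48016 + 180/(-67 + 4) = 48016 + 180/(-63) = 48016 + 180*(-1/63) = 48016 - 20/7 = 336092/7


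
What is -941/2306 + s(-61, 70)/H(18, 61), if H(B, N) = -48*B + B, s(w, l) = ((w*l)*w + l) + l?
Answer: -100293791/325146 ≈ -308.46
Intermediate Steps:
s(w, l) = 2*l + l*w² (s(w, l) = ((l*w)*w + l) + l = (l*w² + l) + l = (l + l*w²) + l = 2*l + l*w²)
H(B, N) = -47*B
-941/2306 + s(-61, 70)/H(18, 61) = -941/2306 + (70*(2 + (-61)²))/((-47*18)) = -941*1/2306 + (70*(2 + 3721))/(-846) = -941/2306 + (70*3723)*(-1/846) = -941/2306 + 260610*(-1/846) = -941/2306 - 43435/141 = -100293791/325146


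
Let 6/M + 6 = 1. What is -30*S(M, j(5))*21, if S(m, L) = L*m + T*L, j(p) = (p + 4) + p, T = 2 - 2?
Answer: 10584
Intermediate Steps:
T = 0
M = -6/5 (M = 6/(-6 + 1) = 6/(-5) = 6*(-1/5) = -6/5 ≈ -1.2000)
j(p) = 4 + 2*p (j(p) = (4 + p) + p = 4 + 2*p)
S(m, L) = L*m (S(m, L) = L*m + 0*L = L*m + 0 = L*m)
-30*S(M, j(5))*21 = -30*(4 + 2*5)*(-6)/5*21 = -30*(4 + 10)*(-6)/5*21 = -420*(-6)/5*21 = -30*(-84/5)*21 = 504*21 = 10584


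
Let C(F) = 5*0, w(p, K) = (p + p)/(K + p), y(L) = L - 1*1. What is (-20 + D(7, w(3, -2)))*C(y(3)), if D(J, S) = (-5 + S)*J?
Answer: 0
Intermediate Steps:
y(L) = -1 + L (y(L) = L - 1 = -1 + L)
w(p, K) = 2*p/(K + p) (w(p, K) = (2*p)/(K + p) = 2*p/(K + p))
D(J, S) = J*(-5 + S)
C(F) = 0
(-20 + D(7, w(3, -2)))*C(y(3)) = (-20 + 7*(-5 + 2*3/(-2 + 3)))*0 = (-20 + 7*(-5 + 2*3/1))*0 = (-20 + 7*(-5 + 2*3*1))*0 = (-20 + 7*(-5 + 6))*0 = (-20 + 7*1)*0 = (-20 + 7)*0 = -13*0 = 0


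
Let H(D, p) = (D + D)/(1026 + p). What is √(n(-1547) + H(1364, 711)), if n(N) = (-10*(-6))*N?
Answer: 2*I*√7779135779/579 ≈ 304.66*I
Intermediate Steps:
H(D, p) = 2*D/(1026 + p) (H(D, p) = (2*D)/(1026 + p) = 2*D/(1026 + p))
n(N) = 60*N
√(n(-1547) + H(1364, 711)) = √(60*(-1547) + 2*1364/(1026 + 711)) = √(-92820 + 2*1364/1737) = √(-92820 + 2*1364*(1/1737)) = √(-92820 + 2728/1737) = √(-161225612/1737) = 2*I*√7779135779/579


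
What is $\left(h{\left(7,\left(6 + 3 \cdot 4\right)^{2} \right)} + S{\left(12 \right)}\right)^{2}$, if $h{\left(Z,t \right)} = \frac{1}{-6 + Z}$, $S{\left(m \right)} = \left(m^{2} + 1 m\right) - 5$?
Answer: $23104$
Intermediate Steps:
$S{\left(m \right)} = -5 + m + m^{2}$ ($S{\left(m \right)} = \left(m^{2} + m\right) - 5 = \left(m + m^{2}\right) - 5 = -5 + m + m^{2}$)
$\left(h{\left(7,\left(6 + 3 \cdot 4\right)^{2} \right)} + S{\left(12 \right)}\right)^{2} = \left(\frac{1}{-6 + 7} + \left(-5 + 12 + 12^{2}\right)\right)^{2} = \left(1^{-1} + \left(-5 + 12 + 144\right)\right)^{2} = \left(1 + 151\right)^{2} = 152^{2} = 23104$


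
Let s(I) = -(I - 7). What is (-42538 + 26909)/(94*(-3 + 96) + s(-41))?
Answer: -15629/8790 ≈ -1.7780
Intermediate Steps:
s(I) = 7 - I (s(I) = -(-7 + I) = 7 - I)
(-42538 + 26909)/(94*(-3 + 96) + s(-41)) = (-42538 + 26909)/(94*(-3 + 96) + (7 - 1*(-41))) = -15629/(94*93 + (7 + 41)) = -15629/(8742 + 48) = -15629/8790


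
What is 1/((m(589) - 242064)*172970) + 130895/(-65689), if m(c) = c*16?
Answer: -5267180872081689/2643308333411200 ≈ -1.9926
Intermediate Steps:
m(c) = 16*c
1/((m(589) - 242064)*172970) + 130895/(-65689) = 1/((16*589 - 242064)*172970) + 130895/(-65689) = (1/172970)/(9424 - 242064) + 130895*(-1/65689) = (1/172970)/(-232640) - 130895/65689 = -1/232640*1/172970 - 130895/65689 = -1/40239740800 - 130895/65689 = -5267180872081689/2643308333411200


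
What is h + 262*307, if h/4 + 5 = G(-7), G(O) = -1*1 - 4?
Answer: 80394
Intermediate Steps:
G(O) = -5 (G(O) = -1 - 4 = -5)
h = -40 (h = -20 + 4*(-5) = -20 - 20 = -40)
h + 262*307 = -40 + 262*307 = -40 + 80434 = 80394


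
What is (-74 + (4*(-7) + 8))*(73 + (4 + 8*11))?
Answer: -15510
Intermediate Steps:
(-74 + (4*(-7) + 8))*(73 + (4 + 8*11)) = (-74 + (-28 + 8))*(73 + (4 + 88)) = (-74 - 20)*(73 + 92) = -94*165 = -15510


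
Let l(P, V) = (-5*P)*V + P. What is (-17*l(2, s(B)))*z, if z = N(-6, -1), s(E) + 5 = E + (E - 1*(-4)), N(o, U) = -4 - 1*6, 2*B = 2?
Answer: -1360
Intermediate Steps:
B = 1 (B = (½)*2 = 1)
N(o, U) = -10 (N(o, U) = -4 - 6 = -10)
s(E) = -1 + 2*E (s(E) = -5 + (E + (E - 1*(-4))) = -5 + (E + (E + 4)) = -5 + (E + (4 + E)) = -5 + (4 + 2*E) = -1 + 2*E)
l(P, V) = P - 5*P*V (l(P, V) = -5*P*V + P = P - 5*P*V)
z = -10
(-17*l(2, s(B)))*z = -34*(1 - 5*(-1 + 2*1))*(-10) = -34*(1 - 5*(-1 + 2))*(-10) = -34*(1 - 5*1)*(-10) = -34*(1 - 5)*(-10) = -34*(-4)*(-10) = -17*(-8)*(-10) = 136*(-10) = -1360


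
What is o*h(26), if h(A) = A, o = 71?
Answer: 1846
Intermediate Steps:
o*h(26) = 71*26 = 1846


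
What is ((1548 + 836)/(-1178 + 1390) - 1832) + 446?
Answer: -72862/53 ≈ -1374.8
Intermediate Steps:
((1548 + 836)/(-1178 + 1390) - 1832) + 446 = (2384/212 - 1832) + 446 = (2384*(1/212) - 1832) + 446 = (596/53 - 1832) + 446 = -96500/53 + 446 = -72862/53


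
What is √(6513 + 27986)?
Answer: √34499 ≈ 185.74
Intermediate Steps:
√(6513 + 27986) = √34499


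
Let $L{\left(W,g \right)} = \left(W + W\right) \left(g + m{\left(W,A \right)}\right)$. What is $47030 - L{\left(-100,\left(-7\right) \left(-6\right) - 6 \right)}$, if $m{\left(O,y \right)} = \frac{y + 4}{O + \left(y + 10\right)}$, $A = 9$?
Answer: $\frac{4390030}{81} \approx 54198.0$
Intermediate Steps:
$m{\left(O,y \right)} = \frac{4 + y}{10 + O + y}$ ($m{\left(O,y \right)} = \frac{4 + y}{O + \left(10 + y\right)} = \frac{4 + y}{10 + O + y}$)
$L{\left(W,g \right)} = 2 W \left(g + \frac{13}{19 + W}\right)$ ($L{\left(W,g \right)} = \left(W + W\right) \left(g + \frac{4 + 9}{10 + W + 9}\right) = 2 W \left(g + \frac{1}{19 + W} 13\right) = 2 W \left(g + \frac{13}{19 + W}\right)$)
$47030 - L{\left(-100,\left(-7\right) \left(-6\right) - 6 \right)} = 47030 - 2 \left(-100\right) \frac{1}{19 - 100} \left(13 + \left(\left(-7\right) \left(-6\right) - 6\right) \left(19 - 100\right)\right) = 47030 - 2 \left(-100\right) \frac{1}{-81} \left(13 + \left(42 - 6\right) \left(-81\right)\right) = 47030 - 2 \left(-100\right) \left(- \frac{1}{81}\right) \left(13 + 36 \left(-81\right)\right) = 47030 - 2 \left(-100\right) \left(- \frac{1}{81}\right) \left(13 - 2916\right) = 47030 - 2 \left(-100\right) \left(- \frac{1}{81}\right) \left(-2903\right) = 47030 - - \frac{580600}{81} = 47030 + \frac{580600}{81} = \frac{4390030}{81}$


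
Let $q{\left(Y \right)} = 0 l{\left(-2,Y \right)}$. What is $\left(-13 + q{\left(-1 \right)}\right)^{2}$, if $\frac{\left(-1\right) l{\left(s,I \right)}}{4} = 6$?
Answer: $169$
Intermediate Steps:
$l{\left(s,I \right)} = -24$ ($l{\left(s,I \right)} = \left(-4\right) 6 = -24$)
$q{\left(Y \right)} = 0$ ($q{\left(Y \right)} = 0 \left(-24\right) = 0$)
$\left(-13 + q{\left(-1 \right)}\right)^{2} = \left(-13 + 0\right)^{2} = \left(-13\right)^{2} = 169$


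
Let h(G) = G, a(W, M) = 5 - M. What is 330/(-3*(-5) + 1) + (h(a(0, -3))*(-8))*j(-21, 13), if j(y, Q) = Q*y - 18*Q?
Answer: 259749/8 ≈ 32469.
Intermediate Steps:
j(y, Q) = -18*Q + Q*y
330/(-3*(-5) + 1) + (h(a(0, -3))*(-8))*j(-21, 13) = 330/(-3*(-5) + 1) + ((5 - 1*(-3))*(-8))*(13*(-18 - 21)) = 330/(15 + 1) + ((5 + 3)*(-8))*(13*(-39)) = 330/16 + (8*(-8))*(-507) = 330*(1/16) - 64*(-507) = 165/8 + 32448 = 259749/8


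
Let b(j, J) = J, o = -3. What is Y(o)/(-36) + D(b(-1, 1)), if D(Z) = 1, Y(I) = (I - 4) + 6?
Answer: 37/36 ≈ 1.0278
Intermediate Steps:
Y(I) = 2 + I (Y(I) = (-4 + I) + 6 = 2 + I)
Y(o)/(-36) + D(b(-1, 1)) = (2 - 3)/(-36) + 1 = -1/36*(-1) + 1 = 1/36 + 1 = 37/36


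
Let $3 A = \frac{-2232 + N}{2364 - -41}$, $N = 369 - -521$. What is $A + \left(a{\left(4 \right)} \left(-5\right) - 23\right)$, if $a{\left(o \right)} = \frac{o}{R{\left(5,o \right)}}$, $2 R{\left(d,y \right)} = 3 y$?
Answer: $- \frac{63779}{2405} \approx -26.519$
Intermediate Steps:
$N = 890$ ($N = 369 + 521 = 890$)
$R{\left(d,y \right)} = \frac{3 y}{2}$
$a{\left(o \right)} = \frac{2}{3}$ ($a{\left(o \right)} = \frac{o}{\frac{3}{2} o} = o \frac{2}{3 o} = \frac{2}{3}$)
$A = - \frac{1342}{7215}$ ($A = \frac{\left(-2232 + 890\right) \frac{1}{2364 - -41}}{3} = \frac{\left(-1342\right) \frac{1}{2364 + \left(-555 + 596\right)}}{3} = \frac{\left(-1342\right) \frac{1}{2364 + 41}}{3} = \frac{\left(-1342\right) \frac{1}{2405}}{3} = \frac{1}{3} \left(- \frac{1342}{2405}\right) = - \frac{1342}{7215} \approx -0.186$)
$A + \left(a{\left(4 \right)} \left(-5\right) - 23\right) = - \frac{1342}{7215} + \left(\frac{2}{3} \left(-5\right) - 23\right) = - \frac{1342}{7215} - \frac{79}{3} = - \frac{63779}{2405}$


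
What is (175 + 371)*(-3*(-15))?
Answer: 24570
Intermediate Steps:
(175 + 371)*(-3*(-15)) = 546*45 = 24570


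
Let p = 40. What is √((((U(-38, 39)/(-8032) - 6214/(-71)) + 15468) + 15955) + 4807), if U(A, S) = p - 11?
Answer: √738176591485058/142568 ≈ 190.57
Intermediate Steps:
U(A, S) = 29 (U(A, S) = 40 - 11 = 29)
√((((U(-38, 39)/(-8032) - 6214/(-71)) + 15468) + 15955) + 4807) = √((((29/(-8032) - 6214/(-71)) + 15468) + 15955) + 4807) = √((((29*(-1/8032) - 6214*(-1/71)) + 15468) + 15955) + 4807) = √((((-29/8032 + 6214/71) + 15468) + 15955) + 4807) = √(((49908789/570272 + 15468) + 15955) + 4807) = √((8870876085/570272 + 15955) + 4807) = √(17969565845/570272 + 4807) = √(20710863349/570272) = √738176591485058/142568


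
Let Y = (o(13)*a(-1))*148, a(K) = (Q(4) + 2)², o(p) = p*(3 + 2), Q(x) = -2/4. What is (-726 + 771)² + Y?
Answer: 23670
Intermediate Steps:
Q(x) = -½ (Q(x) = -2*¼ = -½)
o(p) = 5*p (o(p) = p*5 = 5*p)
a(K) = 9/4 (a(K) = (-½ + 2)² = (3/2)² = 9/4)
Y = 21645 (Y = ((5*13)*(9/4))*148 = (65*(9/4))*148 = (585/4)*148 = 21645)
(-726 + 771)² + Y = (-726 + 771)² + 21645 = 45² + 21645 = 2025 + 21645 = 23670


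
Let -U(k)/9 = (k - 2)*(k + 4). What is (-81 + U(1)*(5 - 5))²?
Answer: 6561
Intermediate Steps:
U(k) = -9*(-2 + k)*(4 + k) (U(k) = -9*(k - 2)*(k + 4) = -9*(-2 + k)*(4 + k))
(-81 + U(1)*(5 - 5))² = (-81 + (72 - 18*1 - 9*1²)*(5 - 5))² = (-81 + (72 - 18 - 9*1)*0)² = (-81 + (72 - 18 - 9)*0)² = (-81 + 45*0)² = (-81 + 0)² = (-81)² = 6561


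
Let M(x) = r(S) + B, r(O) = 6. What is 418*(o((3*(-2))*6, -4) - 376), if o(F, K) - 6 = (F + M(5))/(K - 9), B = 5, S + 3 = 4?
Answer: -2000130/13 ≈ -1.5386e+5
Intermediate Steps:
S = 1 (S = -3 + 4 = 1)
M(x) = 11 (M(x) = 6 + 5 = 11)
o(F, K) = 6 + (11 + F)/(-9 + K) (o(F, K) = 6 + (F + 11)/(K - 9) = 6 + (11 + F)/(-9 + K))
418*(o((3*(-2))*6, -4) - 376) = 418*((-43 + (3*(-2))*6 + 6*(-4))/(-9 - 4) - 376) = 418*((-43 - 6*6 - 24)/(-13) - 376) = 418*(-(-43 - 36 - 24)/13 - 376) = 418*(-1/13*(-103) - 376) = 418*(103/13 - 376) = 418*(-4785/13) = -2000130/13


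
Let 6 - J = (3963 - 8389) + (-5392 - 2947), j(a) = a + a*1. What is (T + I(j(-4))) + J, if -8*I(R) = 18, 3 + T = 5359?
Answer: 72499/4 ≈ 18125.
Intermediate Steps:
T = 5356 (T = -3 + 5359 = 5356)
j(a) = 2*a (j(a) = a + a = 2*a)
I(R) = -9/4 (I(R) = -⅛*18 = -9/4)
J = 12771 (J = 6 - ((3963 - 8389) + (-5392 - 2947)) = 6 - (-4426 - 8339) = 6 - 1*(-12765) = 6 + 12765 = 12771)
(T + I(j(-4))) + J = (5356 - 9/4) + 12771 = 21415/4 + 12771 = 72499/4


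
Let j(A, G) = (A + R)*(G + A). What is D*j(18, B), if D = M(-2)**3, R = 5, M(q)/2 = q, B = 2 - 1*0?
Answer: -29440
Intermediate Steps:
B = 2 (B = 2 + 0 = 2)
M(q) = 2*q
j(A, G) = (5 + A)*(A + G) (j(A, G) = (A + 5)*(G + A) = (5 + A)*(A + G))
D = -64 (D = (2*(-2))**3 = (-4)**3 = -64)
D*j(18, B) = -64*(18**2 + 5*18 + 5*2 + 18*2) = -64*(324 + 90 + 10 + 36) = -64*460 = -29440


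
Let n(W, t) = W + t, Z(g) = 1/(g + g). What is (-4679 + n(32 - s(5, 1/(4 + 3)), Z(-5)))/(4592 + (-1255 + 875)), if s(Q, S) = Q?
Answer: -1723/1560 ≈ -1.1045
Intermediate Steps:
Z(g) = 1/(2*g)
(-4679 + n(32 - s(5, 1/(4 + 3)), Z(-5)))/(4592 + (-1255 + 875)) = (-4679 + ((32 - 1*5) + (½)/(-5)))/(4592 + (-1255 + 875)) = (-4679 + ((32 - 5) + (½)*(-⅕)))/(4592 - 380) = (-4679 + (27 - ⅒))/4212 = (-4679 + 269/10)*(1/4212) = -46521/10*1/4212 = -1723/1560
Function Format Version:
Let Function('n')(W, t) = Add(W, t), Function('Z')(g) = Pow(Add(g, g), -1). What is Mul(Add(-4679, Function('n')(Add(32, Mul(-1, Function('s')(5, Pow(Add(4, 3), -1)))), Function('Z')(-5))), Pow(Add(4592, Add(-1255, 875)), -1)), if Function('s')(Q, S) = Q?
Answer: Rational(-1723, 1560) ≈ -1.1045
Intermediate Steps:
Function('Z')(g) = Mul(Rational(1, 2), Pow(g, -1)) (Function('Z')(g) = Pow(Mul(2, g), -1) = Mul(Rational(1, 2), Pow(g, -1)))
Mul(Add(-4679, Function('n')(Add(32, Mul(-1, Function('s')(5, Pow(Add(4, 3), -1)))), Function('Z')(-5))), Pow(Add(4592, Add(-1255, 875)), -1)) = Mul(Add(-4679, Add(Add(32, Mul(-1, 5)), Mul(Rational(1, 2), Pow(-5, -1)))), Pow(Add(4592, Add(-1255, 875)), -1)) = Mul(Add(-4679, Add(Add(32, -5), Mul(Rational(1, 2), Rational(-1, 5)))), Pow(Add(4592, -380), -1)) = Mul(Add(-4679, Add(27, Rational(-1, 10))), Pow(4212, -1)) = Mul(Add(-4679, Rational(269, 10)), Rational(1, 4212)) = Mul(Rational(-46521, 10), Rational(1, 4212)) = Rational(-1723, 1560)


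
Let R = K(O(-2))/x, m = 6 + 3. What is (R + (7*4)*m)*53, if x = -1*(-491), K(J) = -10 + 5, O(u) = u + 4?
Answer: 6557531/491 ≈ 13355.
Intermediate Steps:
m = 9
O(u) = 4 + u
K(J) = -5
x = 491
R = -5/491 ≈ -0.010183
(R + (7*4)*m)*53 = (-5/491 + (7*4)*9)*53 = (-5/491 + 28*9)*53 = (-5/491 + 252)*53 = (123727/491)*53 = 6557531/491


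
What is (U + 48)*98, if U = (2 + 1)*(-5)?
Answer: 3234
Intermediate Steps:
U = -15 (U = 3*(-5) = -15)
(U + 48)*98 = (-15 + 48)*98 = 33*98 = 3234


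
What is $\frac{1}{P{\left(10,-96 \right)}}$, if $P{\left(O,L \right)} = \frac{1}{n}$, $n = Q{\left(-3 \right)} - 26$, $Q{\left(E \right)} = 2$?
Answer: $-24$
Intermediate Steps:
$n = -24$ ($n = 2 - 26 = -24$)
$P{\left(O,L \right)} = - \frac{1}{24}$ ($P{\left(O,L \right)} = \frac{1}{-24} = - \frac{1}{24}$)
$\frac{1}{P{\left(10,-96 \right)}} = \frac{1}{- \frac{1}{24}} = -24$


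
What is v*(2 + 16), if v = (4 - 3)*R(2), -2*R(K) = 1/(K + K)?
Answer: -9/4 ≈ -2.2500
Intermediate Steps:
R(K) = -1/(4*K) (R(K) = -1/(2*(K + K)) = -1/(2*K)/2 = -1/(4*K))
v = -1/8 (v = (4 - 3)*(-1/4/2) = 1*(-1/4*1/2) = 1*(-1/8) = -1/8 ≈ -0.12500)
v*(2 + 16) = -(2 + 16)/8 = -1/8*18 = -9/4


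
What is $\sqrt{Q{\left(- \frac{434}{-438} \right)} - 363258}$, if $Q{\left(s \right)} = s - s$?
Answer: $93 i \sqrt{42} \approx 602.71 i$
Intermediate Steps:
$Q{\left(s \right)} = 0$
$\sqrt{Q{\left(- \frac{434}{-438} \right)} - 363258} = \sqrt{0 - 363258} = \sqrt{-363258} = 93 i \sqrt{42}$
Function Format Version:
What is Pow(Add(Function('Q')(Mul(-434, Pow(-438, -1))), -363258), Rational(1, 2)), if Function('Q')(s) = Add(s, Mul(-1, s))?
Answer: Mul(93, I, Pow(42, Rational(1, 2))) ≈ Mul(602.71, I)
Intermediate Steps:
Function('Q')(s) = 0
Pow(Add(Function('Q')(Mul(-434, Pow(-438, -1))), -363258), Rational(1, 2)) = Pow(Add(0, -363258), Rational(1, 2)) = Pow(-363258, Rational(1, 2)) = Mul(93, I, Pow(42, Rational(1, 2)))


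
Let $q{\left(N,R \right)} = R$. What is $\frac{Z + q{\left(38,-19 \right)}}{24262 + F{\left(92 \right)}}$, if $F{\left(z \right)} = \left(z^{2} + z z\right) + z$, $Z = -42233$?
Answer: $- \frac{21126}{20641} \approx -1.0235$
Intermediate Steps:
$F{\left(z \right)} = z + 2 z^{2}$ ($F{\left(z \right)} = \left(z^{2} + z^{2}\right) + z = 2 z^{2} + z = z + 2 z^{2}$)
$\frac{Z + q{\left(38,-19 \right)}}{24262 + F{\left(92 \right)}} = \frac{-42233 - 19}{24262 + 92 \left(1 + 2 \cdot 92\right)} = - \frac{42252}{24262 + 92 \left(1 + 184\right)} = - \frac{42252}{24262 + 92 \cdot 185} = - \frac{42252}{24262 + 17020} = - \frac{42252}{41282} = \left(-42252\right) \frac{1}{41282} = - \frac{21126}{20641}$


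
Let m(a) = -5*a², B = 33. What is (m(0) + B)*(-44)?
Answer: -1452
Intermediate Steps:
(m(0) + B)*(-44) = (-5*0² + 33)*(-44) = (-5*0 + 33)*(-44) = (0 + 33)*(-44) = 33*(-44) = -1452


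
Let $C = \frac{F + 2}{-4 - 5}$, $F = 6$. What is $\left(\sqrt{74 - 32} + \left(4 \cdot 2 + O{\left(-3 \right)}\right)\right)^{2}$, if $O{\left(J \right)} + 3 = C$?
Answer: $\frac{4771}{81} + \frac{74 \sqrt{42}}{9} \approx 112.19$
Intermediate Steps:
$C = - \frac{8}{9}$ ($C = \frac{6 + 2}{-4 - 5} = \frac{8}{-9} = 8 \left(- \frac{1}{9}\right) = - \frac{8}{9} \approx -0.88889$)
$O{\left(J \right)} = - \frac{35}{9}$ ($O{\left(J \right)} = -3 - \frac{8}{9} = - \frac{35}{9}$)
$\left(\sqrt{74 - 32} + \left(4 \cdot 2 + O{\left(-3 \right)}\right)\right)^{2} = \left(\sqrt{74 - 32} + \left(4 \cdot 2 - \frac{35}{9}\right)\right)^{2} = \left(\sqrt{42} + \left(8 - \frac{35}{9}\right)\right)^{2} = \left(\sqrt{42} + \frac{37}{9}\right)^{2} = \left(\frac{37}{9} + \sqrt{42}\right)^{2}$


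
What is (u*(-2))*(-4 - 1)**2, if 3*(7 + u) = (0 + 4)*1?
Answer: 850/3 ≈ 283.33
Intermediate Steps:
u = -17/3 (u = -7 + ((0 + 4)*1)/3 = -7 + (4*1)/3 = -7 + (1/3)*4 = -7 + 4/3 = -17/3 ≈ -5.6667)
(u*(-2))*(-4 - 1)**2 = (-17/3*(-2))*(-4 - 1)**2 = (34/3)*(-5)**2 = (34/3)*25 = 850/3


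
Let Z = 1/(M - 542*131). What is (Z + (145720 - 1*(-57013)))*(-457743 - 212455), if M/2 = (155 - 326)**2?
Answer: -850554031763741/6260 ≈ -1.3587e+11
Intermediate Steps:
M = 58482 (M = 2*(155 - 326)**2 = 2*(-171)**2 = 2*29241 = 58482)
Z = -1/12520 (Z = 1/(58482 - 542*131) = 1/(58482 - 71002) = 1/(-12520) = -1/12520 ≈ -7.9872e-5)
(Z + (145720 - 1*(-57013)))*(-457743 - 212455) = (-1/12520 + (145720 - 1*(-57013)))*(-457743 - 212455) = (-1/12520 + (145720 + 57013))*(-670198) = (-1/12520 + 202733)*(-670198) = (2538217159/12520)*(-670198) = -850554031763741/6260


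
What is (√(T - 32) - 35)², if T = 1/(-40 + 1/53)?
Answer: (74165 - I*√143797459)²/4490161 ≈ 1193.0 - 396.13*I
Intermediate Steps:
T = -53/2119 (T = 1/(-40 + 1/53) = 1/(-2119/53) = -53/2119 ≈ -0.025012)
(√(T - 32) - 35)² = (√(-53/2119 - 32) - 35)² = (√(-67861/2119) - 35)² = (I*√143797459/2119 - 35)² = (-35 + I*√143797459/2119)²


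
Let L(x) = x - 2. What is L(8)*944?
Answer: 5664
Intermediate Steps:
L(x) = -2 + x
L(8)*944 = (-2 + 8)*944 = 6*944 = 5664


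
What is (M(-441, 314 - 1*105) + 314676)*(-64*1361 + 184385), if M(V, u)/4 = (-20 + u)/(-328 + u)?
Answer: 520393424904/17 ≈ 3.0611e+10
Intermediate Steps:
M(V, u) = 4*(-20 + u)/(-328 + u) (M(V, u) = 4*((-20 + u)/(-328 + u)) = 4*(-20 + u)/(-328 + u))
(M(-441, 314 - 1*105) + 314676)*(-64*1361 + 184385) = (4*(-20 + (314 - 1*105))/(-328 + (314 - 1*105)) + 314676)*(-64*1361 + 184385) = (4*(-20 + (314 - 105))/(-328 + (314 - 105)) + 314676)*(-87104 + 184385) = (4*(-20 + 209)/(-328 + 209) + 314676)*97281 = (4*189/(-119) + 314676)*97281 = (4*(-1/119)*189 + 314676)*97281 = (-108/17 + 314676)*97281 = (5349384/17)*97281 = 520393424904/17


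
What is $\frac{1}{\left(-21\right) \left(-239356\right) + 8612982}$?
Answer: $\frac{1}{13639458} \approx 7.3317 \cdot 10^{-8}$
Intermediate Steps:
$\frac{1}{\left(-21\right) \left(-239356\right) + 8612982} = \frac{1}{5026476 + 8612982} = \frac{1}{13639458}$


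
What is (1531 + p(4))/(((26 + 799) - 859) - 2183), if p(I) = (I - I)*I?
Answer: -1531/2217 ≈ -0.69057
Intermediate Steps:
p(I) = 0 (p(I) = 0*I = 0)
(1531 + p(4))/(((26 + 799) - 859) - 2183) = (1531 + 0)/(((26 + 799) - 859) - 2183) = 1531/((825 - 859) - 2183) = 1531/(-34 - 2183) = 1531/(-2217) = 1531*(-1/2217) = -1531/2217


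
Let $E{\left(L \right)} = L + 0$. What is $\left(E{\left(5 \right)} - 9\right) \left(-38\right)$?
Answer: $152$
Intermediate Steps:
$E{\left(L \right)} = L$
$\left(E{\left(5 \right)} - 9\right) \left(-38\right) = \left(5 - 9\right) \left(-38\right) = \left(-4\right) \left(-38\right) = 152$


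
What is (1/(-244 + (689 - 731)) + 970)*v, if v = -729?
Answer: -202238451/286 ≈ -7.0713e+5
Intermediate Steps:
(1/(-244 + (689 - 731)) + 970)*v = (1/(-244 + (689 - 731)) + 970)*(-729) = (1/(-244 - 42) + 970)*(-729) = (1/(-286) + 970)*(-729) = (-1/286 + 970)*(-729) = (277419/286)*(-729) = -202238451/286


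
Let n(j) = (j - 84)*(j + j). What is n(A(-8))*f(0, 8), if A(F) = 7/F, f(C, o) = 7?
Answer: 33271/32 ≈ 1039.7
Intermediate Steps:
n(j) = 2*j*(-84 + j) (n(j) = (-84 + j)*(2*j) = 2*j*(-84 + j))
n(A(-8))*f(0, 8) = (2*(7/(-8))*(-84 + 7/(-8)))*7 = (2*(7*(-1/8))*(-84 + 7*(-1/8)))*7 = (2*(-7/8)*(-84 - 7/8))*7 = (2*(-7/8)*(-679/8))*7 = (4753/32)*7 = 33271/32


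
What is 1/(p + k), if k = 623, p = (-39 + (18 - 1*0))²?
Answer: 1/1064 ≈ 0.00093985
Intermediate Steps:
p = 441 (p = (-39 + (18 + 0))² = (-39 + 18)² = (-21)² = 441)
1/(p + k) = 1/(441 + 623) = 1/1064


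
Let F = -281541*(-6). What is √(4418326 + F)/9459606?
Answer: √1526893/4729803 ≈ 0.00026125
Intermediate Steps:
F = 1689246
√(4418326 + F)/9459606 = √(4418326 + 1689246)/9459606 = √6107572*(1/9459606) = (2*√1526893)*(1/9459606) = √1526893/4729803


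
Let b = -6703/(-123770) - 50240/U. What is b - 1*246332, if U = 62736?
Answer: -119545816495777/485302170 ≈ -2.4633e+5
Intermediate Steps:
b = -362355337/485302170 (b = -6703/(-123770) - 50240/62736 = -6703*(-1/123770) - 50240*1/62736 = 6703/123770 - 3140/3921 = -362355337/485302170 ≈ -0.74666)
b - 1*246332 = -362355337/485302170 - 1*246332 = -362355337/485302170 - 246332 = -119545816495777/485302170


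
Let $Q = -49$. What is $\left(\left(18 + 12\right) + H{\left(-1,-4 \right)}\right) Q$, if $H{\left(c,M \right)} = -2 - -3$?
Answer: $-1519$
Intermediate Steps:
$H{\left(c,M \right)} = 1$ ($H{\left(c,M \right)} = -2 + 3 = 1$)
$\left(\left(18 + 12\right) + H{\left(-1,-4 \right)}\right) Q = \left(\left(18 + 12\right) + 1\right) \left(-49\right) = \left(30 + 1\right) \left(-49\right) = 31 \left(-49\right) = -1519$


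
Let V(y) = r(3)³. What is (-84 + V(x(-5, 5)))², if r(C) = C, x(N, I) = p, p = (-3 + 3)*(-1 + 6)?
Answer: 3249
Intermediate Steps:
p = 0 (p = 0*5 = 0)
x(N, I) = 0
V(y) = 27 (V(y) = 3³ = 27)
(-84 + V(x(-5, 5)))² = (-84 + 27)² = (-57)² = 3249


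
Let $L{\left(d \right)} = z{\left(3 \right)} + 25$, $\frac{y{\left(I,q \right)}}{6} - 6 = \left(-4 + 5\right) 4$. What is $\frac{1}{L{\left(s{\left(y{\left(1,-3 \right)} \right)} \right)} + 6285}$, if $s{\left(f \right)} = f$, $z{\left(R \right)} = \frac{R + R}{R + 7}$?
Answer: $\frac{5}{31553} \approx 0.00015846$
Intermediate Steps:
$z{\left(R \right)} = \frac{2 R}{7 + R}$
$y{\left(I,q \right)} = 60$ ($y{\left(I,q \right)} = 36 + 6 \left(-4 + 5\right) 4 = 36 + 6 \cdot 1 \cdot 4 = 36 + 6 \cdot 4 = 36 + 24 = 60$)
$L{\left(d \right)} = \frac{128}{5}$ ($L{\left(d \right)} = 2 \cdot 3 \frac{1}{7 + 3} + 25 = 2 \cdot 3 \cdot \frac{1}{10} + 25 = \frac{3}{5} + 25 = \frac{128}{5}$)
$\frac{1}{L{\left(s{\left(y{\left(1,-3 \right)} \right)} \right)} + 6285} = \frac{1}{\frac{128}{5} + 6285} = \frac{1}{\frac{31553}{5}} = \frac{5}{31553}$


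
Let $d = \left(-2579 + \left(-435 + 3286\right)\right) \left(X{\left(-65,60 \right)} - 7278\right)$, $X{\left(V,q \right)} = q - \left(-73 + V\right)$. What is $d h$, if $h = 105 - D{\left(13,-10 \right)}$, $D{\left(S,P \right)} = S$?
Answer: $-177169920$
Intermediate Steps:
$X{\left(V,q \right)} = 73 + q - V$
$d = -1925760$ ($d = \left(-2579 + \left(-435 + 3286\right)\right) \left(\left(73 + 60 - -65\right) - 7278\right) = \left(-2579 + 2851\right) \left(\left(73 + 60 + 65\right) - 7278\right) = 272 \left(198 - 7278\right) = 272 \left(-7080\right) = -1925760$)
$h = 92$ ($h = 105 - 13 = 92$)
$d h = \left(-1925760\right) 92 = -177169920$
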